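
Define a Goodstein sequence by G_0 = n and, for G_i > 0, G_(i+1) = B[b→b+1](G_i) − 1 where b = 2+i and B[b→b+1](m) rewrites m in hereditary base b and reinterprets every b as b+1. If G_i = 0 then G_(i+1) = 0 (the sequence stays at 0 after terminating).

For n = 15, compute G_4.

326593

(0) 15|_2 = 2^(2 + 1) + 2^2 + 2 + 1 ↦ 3^(3 + 1) + 3^3 + 3 + 1|_3 = 112 ⇒ 111
(1) 111|_3 = 3^(3 + 1) + 3^3 + 3 ↦ 4^(4 + 1) + 4^4 + 4|_4 = 1284 ⇒ 1283
(2) 1283|_4 = 4^(4 + 1) + 4^4 + 3 ↦ 5^(5 + 1) + 5^5 + 3|_5 = 18753 ⇒ 18752
(3) 18752|_5 = 5^(5 + 1) + 5^5 + 2 ↦ 6^(6 + 1) + 6^6 + 2|_6 = 326594 ⇒ 326593
(4) 326593|_6 = 6^(6 + 1) + 6^6 + 1 ↦ 7^(7 + 1) + 7^7 + 1|_7 = 6588345 ⇒ 6588344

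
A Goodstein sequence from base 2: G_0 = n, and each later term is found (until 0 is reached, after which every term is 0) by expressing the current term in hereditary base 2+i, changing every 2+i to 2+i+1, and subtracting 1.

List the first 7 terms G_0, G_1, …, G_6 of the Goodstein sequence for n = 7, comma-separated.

7 —HB2→ 2^2 + 2 + 1 —bump→ 3^3 + 3 + 1 = 31 —(−1)→ 30
30 —HB3→ 3^3 + 3 —bump→ 4^4 + 4 = 260 —(−1)→ 259
259 —HB4→ 4^4 + 3 —bump→ 5^5 + 3 = 3128 —(−1)→ 3127
3127 —HB5→ 5^5 + 2 —bump→ 6^6 + 2 = 46658 —(−1)→ 46657
46657 —HB6→ 6^6 + 1 —bump→ 7^7 + 1 = 823544 —(−1)→ 823543
823543 —HB7→ 7^7 —bump→ 8^8 = 16777216 —(−1)→ 16777215

7, 30, 259, 3127, 46657, 823543, 16777215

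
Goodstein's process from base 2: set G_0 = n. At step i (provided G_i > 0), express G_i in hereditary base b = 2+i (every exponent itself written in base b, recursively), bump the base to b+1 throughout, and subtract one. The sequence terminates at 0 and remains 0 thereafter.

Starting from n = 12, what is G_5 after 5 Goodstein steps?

12 —HB2→ 2^(2 + 1) + 2^2 —bump→ 3^(3 + 1) + 3^3 = 108 —(−1)→ 107
107 —HB3→ 3^(3 + 1) + 2·3^2 + 2·3 + 2 —bump→ 4^(4 + 1) + 2·4^2 + 2·4 + 2 = 1066 —(−1)→ 1065
1065 —HB4→ 4^(4 + 1) + 2·4^2 + 2·4 + 1 —bump→ 5^(5 + 1) + 2·5^2 + 2·5 + 1 = 15686 —(−1)→ 15685
15685 —HB5→ 5^(5 + 1) + 2·5^2 + 2·5 —bump→ 6^(6 + 1) + 2·6^2 + 2·6 = 280020 —(−1)→ 280019
280019 —HB6→ 6^(6 + 1) + 2·6^2 + 6 + 5 —bump→ 7^(7 + 1) + 2·7^2 + 7 + 5 = 5764911 —(−1)→ 5764910
5764910 —HB7→ 7^(7 + 1) + 2·7^2 + 7 + 4 —bump→ 8^(8 + 1) + 2·8^2 + 8 + 4 = 134217868 —(−1)→ 134217867

5764910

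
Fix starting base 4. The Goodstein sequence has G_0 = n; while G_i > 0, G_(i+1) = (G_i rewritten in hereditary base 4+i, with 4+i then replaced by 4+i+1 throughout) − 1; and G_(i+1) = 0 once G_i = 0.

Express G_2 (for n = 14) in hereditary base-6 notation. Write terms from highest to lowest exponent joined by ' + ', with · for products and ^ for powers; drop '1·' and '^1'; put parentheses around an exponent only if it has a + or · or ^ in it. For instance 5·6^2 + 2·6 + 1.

3·6

[0] 14 ≡ 3·4 + 2 (base 4). Lift 5: 17. −1: 16.
[1] 16 ≡ 3·5 + 1 (base 5). Lift 6: 19. −1: 18.
[2] 18 ≡ 3·6 (base 6). Lift 7: 21. −1: 20.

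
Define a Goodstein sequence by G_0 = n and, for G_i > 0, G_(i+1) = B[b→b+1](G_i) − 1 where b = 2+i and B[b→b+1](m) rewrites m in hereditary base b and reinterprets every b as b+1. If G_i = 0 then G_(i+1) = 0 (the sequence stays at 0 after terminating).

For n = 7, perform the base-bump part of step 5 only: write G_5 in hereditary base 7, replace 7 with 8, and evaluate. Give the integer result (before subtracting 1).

G_0=7  [base 2] 2^2 + 2 + 1  →[2↦3]→  3^3 + 3 + 1 = 31  −1 ⇒ G_1=30
G_1=30  [base 3] 3^3 + 3  →[3↦4]→  4^4 + 4 = 260  −1 ⇒ G_2=259
G_2=259  [base 4] 4^4 + 3  →[4↦5]→  5^5 + 3 = 3128  −1 ⇒ G_3=3127
G_3=3127  [base 5] 5^5 + 2  →[5↦6]→  6^6 + 2 = 46658  −1 ⇒ G_4=46657
G_4=46657  [base 6] 6^6 + 1  →[6↦7]→  7^7 + 1 = 823544  −1 ⇒ G_5=823543

16777216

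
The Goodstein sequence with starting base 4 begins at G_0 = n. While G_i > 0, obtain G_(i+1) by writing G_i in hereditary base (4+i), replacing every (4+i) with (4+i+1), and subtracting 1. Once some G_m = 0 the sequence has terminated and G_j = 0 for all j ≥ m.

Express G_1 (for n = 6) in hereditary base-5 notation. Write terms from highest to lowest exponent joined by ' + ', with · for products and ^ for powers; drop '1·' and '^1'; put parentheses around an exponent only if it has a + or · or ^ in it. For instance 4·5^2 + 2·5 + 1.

G_0=6  [base 4] 4 + 2  →[4↦5]→  5 + 2 = 7  −1 ⇒ G_1=6
G_1=6  [base 5] 5 + 1  →[5↦6]→  6 + 1 = 7  −1 ⇒ G_2=6

5 + 1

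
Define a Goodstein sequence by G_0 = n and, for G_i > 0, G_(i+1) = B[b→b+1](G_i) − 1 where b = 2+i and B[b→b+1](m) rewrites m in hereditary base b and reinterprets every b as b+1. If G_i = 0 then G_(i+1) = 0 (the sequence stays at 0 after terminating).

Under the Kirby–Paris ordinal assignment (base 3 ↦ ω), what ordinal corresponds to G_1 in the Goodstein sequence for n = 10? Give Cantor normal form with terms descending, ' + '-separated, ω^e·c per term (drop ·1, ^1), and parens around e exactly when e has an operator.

ω^(ω + 1) + 2

10 —HB2→ 2^(2 + 1) + 2 —bump→ 3^(3 + 1) + 3 = 84 —(−1)→ 83
83 —HB3→ 3^(3 + 1) + 2 —bump→ 4^(4 + 1) + 2 = 1026 —(−1)→ 1025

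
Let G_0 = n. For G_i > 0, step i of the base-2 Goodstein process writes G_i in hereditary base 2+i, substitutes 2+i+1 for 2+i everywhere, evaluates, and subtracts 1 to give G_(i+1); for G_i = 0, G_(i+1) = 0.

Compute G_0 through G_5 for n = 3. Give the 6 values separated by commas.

3 —HB2→ 2 + 1 —bump→ 3 + 1 = 4 —(−1)→ 3
3 —HB3→ 3 —bump→ 4 = 4 —(−1)→ 3
3 —HB4→ 3 —bump→ 3 = 3 —(−1)→ 2
2 —HB5→ 2 —bump→ 2 = 2 —(−1)→ 1
1 —HB6→ 1 —bump→ 1 = 1 —(−1)→ 0

3, 3, 3, 2, 1, 0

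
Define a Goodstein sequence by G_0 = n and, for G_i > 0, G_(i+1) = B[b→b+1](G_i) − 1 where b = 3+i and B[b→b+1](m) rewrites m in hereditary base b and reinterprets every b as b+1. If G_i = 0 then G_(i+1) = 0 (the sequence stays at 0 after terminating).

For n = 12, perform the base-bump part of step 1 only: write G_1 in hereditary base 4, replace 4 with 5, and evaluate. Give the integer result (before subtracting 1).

step 0: 12 = 3^2 + 3; sub 4 for 3: 4^2 + 4; = 20; G_1 = 20−1 = 19
step 1: 19 = 4^2 + 3; sub 5 for 4: 5^2 + 3; = 28; G_2 = 28−1 = 27

28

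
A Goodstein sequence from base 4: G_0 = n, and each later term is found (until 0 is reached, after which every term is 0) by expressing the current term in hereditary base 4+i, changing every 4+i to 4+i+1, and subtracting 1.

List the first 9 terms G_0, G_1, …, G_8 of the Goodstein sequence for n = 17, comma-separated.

G_0=17  [base 4] 4^2 + 1  →[4↦5]→  5^2 + 1 = 26  −1 ⇒ G_1=25
G_1=25  [base 5] 5^2  →[5↦6]→  6^2 = 36  −1 ⇒ G_2=35
G_2=35  [base 6] 5·6 + 5  →[6↦7]→  5·7 + 5 = 40  −1 ⇒ G_3=39
G_3=39  [base 7] 5·7 + 4  →[7↦8]→  5·8 + 4 = 44  −1 ⇒ G_4=43
G_4=43  [base 8] 5·8 + 3  →[8↦9]→  5·9 + 3 = 48  −1 ⇒ G_5=47
G_5=47  [base 9] 5·9 + 2  →[9↦10]→  5·10 + 2 = 52  −1 ⇒ G_6=51
G_6=51  [base 10] 5·10 + 1  →[10↦11]→  5·11 + 1 = 56  −1 ⇒ G_7=55
G_7=55  [base 11] 5·11  →[11↦12]→  5·12 = 60  −1 ⇒ G_8=59

17, 25, 35, 39, 43, 47, 51, 55, 59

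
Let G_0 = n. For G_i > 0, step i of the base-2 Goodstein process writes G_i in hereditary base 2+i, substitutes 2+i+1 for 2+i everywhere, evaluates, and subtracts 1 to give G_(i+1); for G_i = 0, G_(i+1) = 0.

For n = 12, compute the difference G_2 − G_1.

958

i=0: 12 = 2^(2 + 1) + 2^2 (b=2); 2→3: 3^(3 + 1) + 3^3 = 108; 108−1 = 107
i=1: 107 = 3^(3 + 1) + 2·3^2 + 2·3 + 2 (b=3); 3→4: 4^(4 + 1) + 2·4^2 + 2·4 + 2 = 1066; 1066−1 = 1065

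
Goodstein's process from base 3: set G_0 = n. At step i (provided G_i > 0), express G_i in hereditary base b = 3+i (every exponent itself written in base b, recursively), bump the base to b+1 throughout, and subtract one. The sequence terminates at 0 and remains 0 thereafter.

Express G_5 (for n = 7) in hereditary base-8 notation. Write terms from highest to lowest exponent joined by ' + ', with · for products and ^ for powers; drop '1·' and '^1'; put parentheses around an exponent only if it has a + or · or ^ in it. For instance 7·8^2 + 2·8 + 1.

step 0: 7 = 2·3 + 1; sub 4 for 3: 2·4 + 1; = 9; G_1 = 9−1 = 8
step 1: 8 = 2·4; sub 5 for 4: 2·5; = 10; G_2 = 10−1 = 9
step 2: 9 = 5 + 4; sub 6 for 5: 6 + 4; = 10; G_3 = 10−1 = 9
step 3: 9 = 6 + 3; sub 7 for 6: 7 + 3; = 10; G_4 = 10−1 = 9
step 4: 9 = 7 + 2; sub 8 for 7: 8 + 2; = 10; G_5 = 10−1 = 9

8 + 1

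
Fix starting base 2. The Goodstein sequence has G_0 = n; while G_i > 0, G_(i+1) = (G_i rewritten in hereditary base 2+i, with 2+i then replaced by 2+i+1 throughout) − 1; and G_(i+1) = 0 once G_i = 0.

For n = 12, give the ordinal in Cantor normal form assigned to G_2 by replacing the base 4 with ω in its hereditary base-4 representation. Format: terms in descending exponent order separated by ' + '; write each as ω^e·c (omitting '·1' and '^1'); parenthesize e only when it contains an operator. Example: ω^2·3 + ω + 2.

ω^(ω + 1) + ω^2·2 + ω·2 + 1

base 2: 12 = 2^(2 + 1) + 2^2; at 3: 3^(3 + 1) + 3^3 = 108; next = 107
base 3: 107 = 3^(3 + 1) + 2·3^2 + 2·3 + 2; at 4: 4^(4 + 1) + 2·4^2 + 2·4 + 2 = 1066; next = 1065
base 4: 1065 = 4^(4 + 1) + 2·4^2 + 2·4 + 1; at 5: 5^(5 + 1) + 2·5^2 + 2·5 + 1 = 15686; next = 15685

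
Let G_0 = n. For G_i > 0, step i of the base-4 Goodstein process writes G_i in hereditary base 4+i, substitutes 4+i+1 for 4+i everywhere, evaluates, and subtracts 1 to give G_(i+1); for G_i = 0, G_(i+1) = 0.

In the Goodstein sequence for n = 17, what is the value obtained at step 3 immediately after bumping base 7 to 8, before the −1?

44

17 —HB4→ 4^2 + 1 —bump→ 5^2 + 1 = 26 —(−1)→ 25
25 —HB5→ 5^2 —bump→ 6^2 = 36 —(−1)→ 35
35 —HB6→ 5·6 + 5 —bump→ 5·7 + 5 = 40 —(−1)→ 39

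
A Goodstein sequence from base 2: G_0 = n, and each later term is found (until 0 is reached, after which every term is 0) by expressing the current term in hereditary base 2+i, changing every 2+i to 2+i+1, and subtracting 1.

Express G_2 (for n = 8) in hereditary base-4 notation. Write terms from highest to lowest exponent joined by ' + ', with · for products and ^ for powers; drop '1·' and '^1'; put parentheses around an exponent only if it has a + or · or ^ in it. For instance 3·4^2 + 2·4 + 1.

i=0: 8 = 2^(2 + 1) (b=2); 2→3: 3^(3 + 1) = 81; 81−1 = 80
i=1: 80 = 2·3^3 + 2·3^2 + 2·3 + 2 (b=3); 3→4: 2·4^4 + 2·4^2 + 2·4 + 2 = 554; 554−1 = 553
i=2: 553 = 2·4^4 + 2·4^2 + 2·4 + 1 (b=4); 4→5: 2·5^5 + 2·5^2 + 2·5 + 1 = 6311; 6311−1 = 6310

2·4^4 + 2·4^2 + 2·4 + 1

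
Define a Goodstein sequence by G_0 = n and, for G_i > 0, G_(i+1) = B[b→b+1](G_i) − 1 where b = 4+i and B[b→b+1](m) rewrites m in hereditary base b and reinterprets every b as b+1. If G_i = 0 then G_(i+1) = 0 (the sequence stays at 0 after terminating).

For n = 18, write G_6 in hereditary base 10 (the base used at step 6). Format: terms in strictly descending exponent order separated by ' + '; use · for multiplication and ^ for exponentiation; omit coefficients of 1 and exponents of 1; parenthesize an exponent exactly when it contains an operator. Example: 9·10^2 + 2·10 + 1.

18 —HB4→ 4^2 + 2 —bump→ 5^2 + 2 = 27 —(−1)→ 26
26 —HB5→ 5^2 + 1 —bump→ 6^2 + 1 = 37 —(−1)→ 36
36 —HB6→ 6^2 —bump→ 7^2 = 49 —(−1)→ 48
48 —HB7→ 6·7 + 6 —bump→ 6·8 + 6 = 54 —(−1)→ 53
53 —HB8→ 6·8 + 5 —bump→ 6·9 + 5 = 59 —(−1)→ 58
58 —HB9→ 6·9 + 4 —bump→ 6·10 + 4 = 64 —(−1)→ 63
63 —HB10→ 6·10 + 3 —bump→ 6·11 + 3 = 69 —(−1)→ 68

6·10 + 3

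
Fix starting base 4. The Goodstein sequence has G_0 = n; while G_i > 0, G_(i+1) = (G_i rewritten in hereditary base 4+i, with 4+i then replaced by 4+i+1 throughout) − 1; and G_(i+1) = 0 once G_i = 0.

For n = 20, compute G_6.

G_0=20  [base 4] 4^2 + 4  →[4↦5]→  5^2 + 5 = 30  −1 ⇒ G_1=29
G_1=29  [base 5] 5^2 + 4  →[5↦6]→  6^2 + 4 = 40  −1 ⇒ G_2=39
G_2=39  [base 6] 6^2 + 3  →[6↦7]→  7^2 + 3 = 52  −1 ⇒ G_3=51
G_3=51  [base 7] 7^2 + 2  →[7↦8]→  8^2 + 2 = 66  −1 ⇒ G_4=65
G_4=65  [base 8] 8^2 + 1  →[8↦9]→  9^2 + 1 = 82  −1 ⇒ G_5=81
G_5=81  [base 9] 9^2  →[9↦10]→  10^2 = 100  −1 ⇒ G_6=99

99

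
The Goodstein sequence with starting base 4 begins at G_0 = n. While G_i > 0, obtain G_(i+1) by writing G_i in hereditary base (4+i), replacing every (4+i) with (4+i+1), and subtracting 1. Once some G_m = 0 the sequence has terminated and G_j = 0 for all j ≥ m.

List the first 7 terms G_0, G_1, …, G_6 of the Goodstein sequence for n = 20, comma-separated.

20, 29, 39, 51, 65, 81, 99

(0) 20|_4 = 4^2 + 4 ↦ 5^2 + 5|_5 = 30 ⇒ 29
(1) 29|_5 = 5^2 + 4 ↦ 6^2 + 4|_6 = 40 ⇒ 39
(2) 39|_6 = 6^2 + 3 ↦ 7^2 + 3|_7 = 52 ⇒ 51
(3) 51|_7 = 7^2 + 2 ↦ 8^2 + 2|_8 = 66 ⇒ 65
(4) 65|_8 = 8^2 + 1 ↦ 9^2 + 1|_9 = 82 ⇒ 81
(5) 81|_9 = 9^2 ↦ 10^2|_10 = 100 ⇒ 99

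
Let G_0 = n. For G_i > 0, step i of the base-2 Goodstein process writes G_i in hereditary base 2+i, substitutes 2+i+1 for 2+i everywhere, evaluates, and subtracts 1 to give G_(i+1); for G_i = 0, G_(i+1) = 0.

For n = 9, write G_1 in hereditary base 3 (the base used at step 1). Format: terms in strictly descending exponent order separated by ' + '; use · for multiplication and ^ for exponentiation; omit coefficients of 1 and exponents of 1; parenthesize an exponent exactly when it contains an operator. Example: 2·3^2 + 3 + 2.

[0] 9 ≡ 2^(2 + 1) + 1 (base 2). Lift 3: 82. −1: 81.
[1] 81 ≡ 3^(3 + 1) (base 3). Lift 4: 1024. −1: 1023.

3^(3 + 1)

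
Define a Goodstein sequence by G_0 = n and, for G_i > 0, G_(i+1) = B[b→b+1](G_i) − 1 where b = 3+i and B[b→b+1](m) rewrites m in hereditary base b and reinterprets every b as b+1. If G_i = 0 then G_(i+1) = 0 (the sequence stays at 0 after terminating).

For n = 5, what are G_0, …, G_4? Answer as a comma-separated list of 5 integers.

5, 5, 5, 5, 4

[0] 5 ≡ 3 + 2 (base 3). Lift 4: 6. −1: 5.
[1] 5 ≡ 4 + 1 (base 4). Lift 5: 6. −1: 5.
[2] 5 ≡ 5 (base 5). Lift 6: 6. −1: 5.
[3] 5 ≡ 5 (base 6). Lift 7: 5. −1: 4.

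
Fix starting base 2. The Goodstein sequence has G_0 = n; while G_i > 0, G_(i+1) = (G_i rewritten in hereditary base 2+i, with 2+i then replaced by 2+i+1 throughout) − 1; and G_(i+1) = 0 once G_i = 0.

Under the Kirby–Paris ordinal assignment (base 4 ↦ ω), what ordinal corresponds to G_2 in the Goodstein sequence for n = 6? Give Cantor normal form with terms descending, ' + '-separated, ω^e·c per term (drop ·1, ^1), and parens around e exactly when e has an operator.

ω^ω + 1

i=0: 6 = 2^2 + 2 (b=2); 2→3: 3^3 + 3 = 30; 30−1 = 29
i=1: 29 = 3^3 + 2 (b=3); 3→4: 4^4 + 2 = 258; 258−1 = 257
i=2: 257 = 4^4 + 1 (b=4); 4→5: 5^5 + 1 = 3126; 3126−1 = 3125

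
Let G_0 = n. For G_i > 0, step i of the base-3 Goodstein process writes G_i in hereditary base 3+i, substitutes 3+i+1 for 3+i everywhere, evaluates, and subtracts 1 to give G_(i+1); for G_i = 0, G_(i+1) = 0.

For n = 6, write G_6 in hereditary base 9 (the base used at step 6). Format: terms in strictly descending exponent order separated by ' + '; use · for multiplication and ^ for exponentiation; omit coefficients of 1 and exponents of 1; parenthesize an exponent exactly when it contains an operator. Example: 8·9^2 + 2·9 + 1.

(0) 6|_3 = 2·3 ↦ 2·4|_4 = 8 ⇒ 7
(1) 7|_4 = 4 + 3 ↦ 5 + 3|_5 = 8 ⇒ 7
(2) 7|_5 = 5 + 2 ↦ 6 + 2|_6 = 8 ⇒ 7
(3) 7|_6 = 6 + 1 ↦ 7 + 1|_7 = 8 ⇒ 7
(4) 7|_7 = 7 ↦ 8|_8 = 8 ⇒ 7
(5) 7|_8 = 7 ↦ 7|_9 = 7 ⇒ 6
(6) 6|_9 = 6 ↦ 6|_10 = 6 ⇒ 5

6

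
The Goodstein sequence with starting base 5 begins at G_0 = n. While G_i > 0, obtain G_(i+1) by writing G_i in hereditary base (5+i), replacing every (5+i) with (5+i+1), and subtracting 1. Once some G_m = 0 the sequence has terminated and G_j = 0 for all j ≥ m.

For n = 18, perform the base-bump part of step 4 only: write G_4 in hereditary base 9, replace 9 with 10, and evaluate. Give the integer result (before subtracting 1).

[0] 18 ≡ 3·5 + 3 (base 5). Lift 6: 21. −1: 20.
[1] 20 ≡ 3·6 + 2 (base 6). Lift 7: 23. −1: 22.
[2] 22 ≡ 3·7 + 1 (base 7). Lift 8: 25. −1: 24.
[3] 24 ≡ 3·8 (base 8). Lift 9: 27. −1: 26.

28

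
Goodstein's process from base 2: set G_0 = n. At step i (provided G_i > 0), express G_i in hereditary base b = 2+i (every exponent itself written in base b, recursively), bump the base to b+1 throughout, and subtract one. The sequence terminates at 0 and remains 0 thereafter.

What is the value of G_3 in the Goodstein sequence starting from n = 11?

15627

11 —HB2→ 2^(2 + 1) + 2 + 1 —bump→ 3^(3 + 1) + 3 + 1 = 85 —(−1)→ 84
84 —HB3→ 3^(3 + 1) + 3 —bump→ 4^(4 + 1) + 4 = 1028 —(−1)→ 1027
1027 —HB4→ 4^(4 + 1) + 3 —bump→ 5^(5 + 1) + 3 = 15628 —(−1)→ 15627
15627 —HB5→ 5^(5 + 1) + 2 —bump→ 6^(6 + 1) + 2 = 279938 —(−1)→ 279937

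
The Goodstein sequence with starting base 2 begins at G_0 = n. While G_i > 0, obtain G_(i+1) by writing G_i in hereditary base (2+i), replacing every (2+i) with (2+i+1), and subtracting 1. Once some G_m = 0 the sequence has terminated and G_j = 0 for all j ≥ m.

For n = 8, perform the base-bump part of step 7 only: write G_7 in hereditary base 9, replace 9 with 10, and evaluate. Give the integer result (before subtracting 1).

G_0=8  [base 2] 2^(2 + 1)  →[2↦3]→  3^(3 + 1) = 81  −1 ⇒ G_1=80
G_1=80  [base 3] 2·3^3 + 2·3^2 + 2·3 + 2  →[3↦4]→  2·4^4 + 2·4^2 + 2·4 + 2 = 554  −1 ⇒ G_2=553
G_2=553  [base 4] 2·4^4 + 2·4^2 + 2·4 + 1  →[4↦5]→  2·5^5 + 2·5^2 + 2·5 + 1 = 6311  −1 ⇒ G_3=6310
G_3=6310  [base 5] 2·5^5 + 2·5^2 + 2·5  →[5↦6]→  2·6^6 + 2·6^2 + 2·6 = 93396  −1 ⇒ G_4=93395
G_4=93395  [base 6] 2·6^6 + 2·6^2 + 6 + 5  →[6↦7]→  2·7^7 + 2·7^2 + 7 + 5 = 1647196  −1 ⇒ G_5=1647195
G_5=1647195  [base 7] 2·7^7 + 2·7^2 + 7 + 4  →[7↦8]→  2·8^8 + 2·8^2 + 8 + 4 = 33554572  −1 ⇒ G_6=33554571
G_6=33554571  [base 8] 2·8^8 + 2·8^2 + 8 + 3  →[8↦9]→  2·9^9 + 2·9^2 + 9 + 3 = 774841152  −1 ⇒ G_7=774841151
G_7=774841151  [base 9] 2·9^9 + 2·9^2 + 9 + 2  →[9↦10]→  2·10^10 + 2·10^2 + 10 + 2 = 20000000212  −1 ⇒ G_8=20000000211

20000000212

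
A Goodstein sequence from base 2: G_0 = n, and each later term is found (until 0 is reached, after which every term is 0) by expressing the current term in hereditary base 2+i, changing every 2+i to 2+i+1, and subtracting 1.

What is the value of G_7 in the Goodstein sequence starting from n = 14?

G_0 = 14. HB_2(14) = 2^(2 + 1) + 2^2 + 2. Bump = 111. G_1 = 110.
G_1 = 110. HB_3(110) = 3^(3 + 1) + 3^3 + 2. Bump = 1282. G_2 = 1281.
G_2 = 1281. HB_4(1281) = 4^(4 + 1) + 4^4 + 1. Bump = 18751. G_3 = 18750.
G_3 = 18750. HB_5(18750) = 5^(5 + 1) + 5^5. Bump = 326592. G_4 = 326591.
G_4 = 326591. HB_6(326591) = 6^(6 + 1) + 5·6^5 + 5·6^4 + 5·6^3 + 5·6^2 + 5·6 + 5. Bump = 5862841. G_5 = 5862840.
G_5 = 5862840. HB_7(5862840) = 7^(7 + 1) + 5·7^5 + 5·7^4 + 5·7^3 + 5·7^2 + 5·7 + 4. Bump = 134404972. G_6 = 134404971.
G_6 = 134404971. HB_8(134404971) = 8^(8 + 1) + 5·8^5 + 5·8^4 + 5·8^3 + 5·8^2 + 5·8 + 3. Bump = 3487116549. G_7 = 3487116548.
G_7 = 3487116548. HB_9(3487116548) = 9^(9 + 1) + 5·9^5 + 5·9^4 + 5·9^3 + 5·9^2 + 5·9 + 2. Bump = 100000555552. G_8 = 100000555551.

3487116548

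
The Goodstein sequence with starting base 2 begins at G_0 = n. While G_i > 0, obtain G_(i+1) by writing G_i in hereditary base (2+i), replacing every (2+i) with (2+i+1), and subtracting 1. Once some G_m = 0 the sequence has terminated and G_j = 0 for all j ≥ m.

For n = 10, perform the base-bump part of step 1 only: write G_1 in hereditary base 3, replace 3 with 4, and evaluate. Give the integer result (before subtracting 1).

G_0=10  [base 2] 2^(2 + 1) + 2  →[2↦3]→  3^(3 + 1) + 3 = 84  −1 ⇒ G_1=83
G_1=83  [base 3] 3^(3 + 1) + 2  →[3↦4]→  4^(4 + 1) + 2 = 1026  −1 ⇒ G_2=1025

1026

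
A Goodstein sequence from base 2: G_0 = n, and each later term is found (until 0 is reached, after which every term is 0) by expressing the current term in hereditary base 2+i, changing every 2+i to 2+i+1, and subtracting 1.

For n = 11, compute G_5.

[0] 11 ≡ 2^(2 + 1) + 2 + 1 (base 2). Lift 3: 85. −1: 84.
[1] 84 ≡ 3^(3 + 1) + 3 (base 3). Lift 4: 1028. −1: 1027.
[2] 1027 ≡ 4^(4 + 1) + 3 (base 4). Lift 5: 15628. −1: 15627.
[3] 15627 ≡ 5^(5 + 1) + 2 (base 5). Lift 6: 279938. −1: 279937.
[4] 279937 ≡ 6^(6 + 1) + 1 (base 6). Lift 7: 5764802. −1: 5764801.
[5] 5764801 ≡ 7^(7 + 1) (base 7). Lift 8: 134217728. −1: 134217727.

5764801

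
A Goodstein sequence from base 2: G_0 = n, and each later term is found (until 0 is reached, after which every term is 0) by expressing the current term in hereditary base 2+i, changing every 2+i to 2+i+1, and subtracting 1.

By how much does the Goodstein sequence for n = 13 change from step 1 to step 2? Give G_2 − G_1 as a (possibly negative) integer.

[0] 13 ≡ 2^(2 + 1) + 2^2 + 1 (base 2). Lift 3: 109. −1: 108.
[1] 108 ≡ 3^(3 + 1) + 3^3 (base 3). Lift 4: 1280. −1: 1279.

1171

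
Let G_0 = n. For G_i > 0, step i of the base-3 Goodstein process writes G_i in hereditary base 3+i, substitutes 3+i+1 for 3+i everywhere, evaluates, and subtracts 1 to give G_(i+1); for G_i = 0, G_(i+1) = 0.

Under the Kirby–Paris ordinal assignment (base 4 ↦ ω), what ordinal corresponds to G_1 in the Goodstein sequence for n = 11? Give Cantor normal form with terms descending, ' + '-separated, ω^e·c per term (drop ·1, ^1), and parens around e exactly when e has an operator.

G_0 = 11. HB_3(11) = 3^2 + 2. Bump = 18. G_1 = 17.
G_1 = 17. HB_4(17) = 4^2 + 1. Bump = 26. G_2 = 25.

ω^2 + 1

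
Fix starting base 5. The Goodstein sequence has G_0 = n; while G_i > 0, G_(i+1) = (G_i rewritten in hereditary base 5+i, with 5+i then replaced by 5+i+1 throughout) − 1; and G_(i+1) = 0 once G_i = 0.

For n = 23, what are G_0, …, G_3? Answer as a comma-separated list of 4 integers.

step 0: 23 = 4·5 + 3; sub 6 for 5: 4·6 + 3; = 27; G_1 = 27−1 = 26
step 1: 26 = 4·6 + 2; sub 7 for 6: 4·7 + 2; = 30; G_2 = 30−1 = 29
step 2: 29 = 4·7 + 1; sub 8 for 7: 4·8 + 1; = 33; G_3 = 33−1 = 32

23, 26, 29, 32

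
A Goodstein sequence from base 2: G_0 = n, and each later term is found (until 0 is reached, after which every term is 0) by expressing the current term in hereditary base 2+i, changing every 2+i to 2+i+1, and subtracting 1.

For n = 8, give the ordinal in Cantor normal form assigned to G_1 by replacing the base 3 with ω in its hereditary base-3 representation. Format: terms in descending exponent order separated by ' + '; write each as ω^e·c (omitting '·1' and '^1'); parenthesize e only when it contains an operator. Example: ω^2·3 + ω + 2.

ω^ω·2 + ω^2·2 + ω·2 + 2

i=0: 8 = 2^(2 + 1) (b=2); 2→3: 3^(3 + 1) = 81; 81−1 = 80
i=1: 80 = 2·3^3 + 2·3^2 + 2·3 + 2 (b=3); 3→4: 2·4^4 + 2·4^2 + 2·4 + 2 = 554; 554−1 = 553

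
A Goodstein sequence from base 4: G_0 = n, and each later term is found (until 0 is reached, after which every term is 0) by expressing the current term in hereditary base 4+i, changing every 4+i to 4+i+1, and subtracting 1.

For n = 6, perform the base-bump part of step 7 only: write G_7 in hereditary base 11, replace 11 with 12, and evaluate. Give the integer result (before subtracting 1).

2

(0) 6|_4 = 4 + 2 ↦ 5 + 2|_5 = 7 ⇒ 6
(1) 6|_5 = 5 + 1 ↦ 6 + 1|_6 = 7 ⇒ 6
(2) 6|_6 = 6 ↦ 7|_7 = 7 ⇒ 6
(3) 6|_7 = 6 ↦ 6|_8 = 6 ⇒ 5
(4) 5|_8 = 5 ↦ 5|_9 = 5 ⇒ 4
(5) 4|_9 = 4 ↦ 4|_10 = 4 ⇒ 3
(6) 3|_10 = 3 ↦ 3|_11 = 3 ⇒ 2
(7) 2|_11 = 2 ↦ 2|_12 = 2 ⇒ 1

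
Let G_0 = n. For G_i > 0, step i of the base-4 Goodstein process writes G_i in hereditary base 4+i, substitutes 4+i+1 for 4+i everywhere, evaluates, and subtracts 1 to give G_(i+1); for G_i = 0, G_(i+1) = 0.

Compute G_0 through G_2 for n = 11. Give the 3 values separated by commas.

G_0 = 11. HB_4(11) = 2·4 + 3. Bump = 13. G_1 = 12.
G_1 = 12. HB_5(12) = 2·5 + 2. Bump = 14. G_2 = 13.

11, 12, 13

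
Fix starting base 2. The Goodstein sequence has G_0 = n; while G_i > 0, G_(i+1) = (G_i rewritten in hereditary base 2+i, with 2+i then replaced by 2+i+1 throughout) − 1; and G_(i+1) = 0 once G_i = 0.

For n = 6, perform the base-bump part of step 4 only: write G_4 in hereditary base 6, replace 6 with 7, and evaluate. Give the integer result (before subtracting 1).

98040

6 —HB2→ 2^2 + 2 —bump→ 3^3 + 3 = 30 —(−1)→ 29
29 —HB3→ 3^3 + 2 —bump→ 4^4 + 2 = 258 —(−1)→ 257
257 —HB4→ 4^4 + 1 —bump→ 5^5 + 1 = 3126 —(−1)→ 3125
3125 —HB5→ 5^5 —bump→ 6^6 = 46656 —(−1)→ 46655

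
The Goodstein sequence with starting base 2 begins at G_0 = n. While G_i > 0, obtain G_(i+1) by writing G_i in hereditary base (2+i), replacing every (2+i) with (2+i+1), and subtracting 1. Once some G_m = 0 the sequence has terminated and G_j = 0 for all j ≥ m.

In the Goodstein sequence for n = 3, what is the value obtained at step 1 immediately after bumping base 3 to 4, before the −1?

step 0: 3 = 2 + 1; sub 3 for 2: 3 + 1; = 4; G_1 = 4−1 = 3
step 1: 3 = 3; sub 4 for 3: 4; = 4; G_2 = 4−1 = 3

4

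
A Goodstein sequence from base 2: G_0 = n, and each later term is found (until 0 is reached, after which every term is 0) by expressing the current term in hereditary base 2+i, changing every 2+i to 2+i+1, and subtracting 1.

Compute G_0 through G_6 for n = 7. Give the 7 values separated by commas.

7, 30, 259, 3127, 46657, 823543, 16777215

G_0=7  [base 2] 2^2 + 2 + 1  →[2↦3]→  3^3 + 3 + 1 = 31  −1 ⇒ G_1=30
G_1=30  [base 3] 3^3 + 3  →[3↦4]→  4^4 + 4 = 260  −1 ⇒ G_2=259
G_2=259  [base 4] 4^4 + 3  →[4↦5]→  5^5 + 3 = 3128  −1 ⇒ G_3=3127
G_3=3127  [base 5] 5^5 + 2  →[5↦6]→  6^6 + 2 = 46658  −1 ⇒ G_4=46657
G_4=46657  [base 6] 6^6 + 1  →[6↦7]→  7^7 + 1 = 823544  −1 ⇒ G_5=823543
G_5=823543  [base 7] 7^7  →[7↦8]→  8^8 = 16777216  −1 ⇒ G_6=16777215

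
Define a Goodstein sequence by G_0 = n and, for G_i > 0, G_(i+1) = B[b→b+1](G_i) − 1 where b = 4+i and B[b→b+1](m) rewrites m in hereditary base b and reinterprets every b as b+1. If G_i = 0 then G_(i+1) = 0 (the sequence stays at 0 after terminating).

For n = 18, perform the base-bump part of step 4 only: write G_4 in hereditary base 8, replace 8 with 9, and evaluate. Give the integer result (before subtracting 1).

(0) 18|_4 = 4^2 + 2 ↦ 5^2 + 2|_5 = 27 ⇒ 26
(1) 26|_5 = 5^2 + 1 ↦ 6^2 + 1|_6 = 37 ⇒ 36
(2) 36|_6 = 6^2 ↦ 7^2|_7 = 49 ⇒ 48
(3) 48|_7 = 6·7 + 6 ↦ 6·8 + 6|_8 = 54 ⇒ 53
(4) 53|_8 = 6·8 + 5 ↦ 6·9 + 5|_9 = 59 ⇒ 58

59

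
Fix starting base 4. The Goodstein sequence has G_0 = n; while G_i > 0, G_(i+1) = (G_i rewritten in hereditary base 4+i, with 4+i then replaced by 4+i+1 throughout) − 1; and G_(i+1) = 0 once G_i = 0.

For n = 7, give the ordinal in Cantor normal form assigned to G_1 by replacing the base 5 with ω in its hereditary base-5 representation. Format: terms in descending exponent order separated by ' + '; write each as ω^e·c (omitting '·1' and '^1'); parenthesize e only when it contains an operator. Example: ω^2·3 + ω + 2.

step 0: 7 = 4 + 3; sub 5 for 4: 5 + 3; = 8; G_1 = 8−1 = 7
step 1: 7 = 5 + 2; sub 6 for 5: 6 + 2; = 8; G_2 = 8−1 = 7

ω + 2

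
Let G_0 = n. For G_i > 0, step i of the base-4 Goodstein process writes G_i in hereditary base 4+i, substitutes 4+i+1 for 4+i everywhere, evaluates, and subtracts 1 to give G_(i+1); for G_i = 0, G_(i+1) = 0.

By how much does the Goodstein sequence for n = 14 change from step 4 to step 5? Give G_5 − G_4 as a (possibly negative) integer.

1

14 —HB4→ 3·4 + 2 —bump→ 3·5 + 2 = 17 —(−1)→ 16
16 —HB5→ 3·5 + 1 —bump→ 3·6 + 1 = 19 —(−1)→ 18
18 —HB6→ 3·6 —bump→ 3·7 = 21 —(−1)→ 20
20 —HB7→ 2·7 + 6 —bump→ 2·8 + 6 = 22 —(−1)→ 21
21 —HB8→ 2·8 + 5 —bump→ 2·9 + 5 = 23 —(−1)→ 22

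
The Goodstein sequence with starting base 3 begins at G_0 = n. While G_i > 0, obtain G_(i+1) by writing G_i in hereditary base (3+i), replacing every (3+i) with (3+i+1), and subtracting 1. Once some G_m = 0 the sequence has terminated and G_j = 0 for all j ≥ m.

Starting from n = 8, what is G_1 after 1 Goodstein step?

9

G_0 = 8. HB_3(8) = 2·3 + 2. Bump = 10. G_1 = 9.
G_1 = 9. HB_4(9) = 2·4 + 1. Bump = 11. G_2 = 10.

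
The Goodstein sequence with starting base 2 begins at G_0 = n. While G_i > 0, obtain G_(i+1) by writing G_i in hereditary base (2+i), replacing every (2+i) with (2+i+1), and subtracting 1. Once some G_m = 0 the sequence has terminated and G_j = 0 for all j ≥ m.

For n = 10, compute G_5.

4215754

G_0 = 10. HB_2(10) = 2^(2 + 1) + 2. Bump = 84. G_1 = 83.
G_1 = 83. HB_3(83) = 3^(3 + 1) + 2. Bump = 1026. G_2 = 1025.
G_2 = 1025. HB_4(1025) = 4^(4 + 1) + 1. Bump = 15626. G_3 = 15625.
G_3 = 15625. HB_5(15625) = 5^(5 + 1). Bump = 279936. G_4 = 279935.
G_4 = 279935. HB_6(279935) = 5·6^6 + 5·6^5 + 5·6^4 + 5·6^3 + 5·6^2 + 5·6 + 5. Bump = 4215755. G_5 = 4215754.
G_5 = 4215754. HB_7(4215754) = 5·7^7 + 5·7^5 + 5·7^4 + 5·7^3 + 5·7^2 + 5·7 + 4. Bump = 84073324. G_6 = 84073323.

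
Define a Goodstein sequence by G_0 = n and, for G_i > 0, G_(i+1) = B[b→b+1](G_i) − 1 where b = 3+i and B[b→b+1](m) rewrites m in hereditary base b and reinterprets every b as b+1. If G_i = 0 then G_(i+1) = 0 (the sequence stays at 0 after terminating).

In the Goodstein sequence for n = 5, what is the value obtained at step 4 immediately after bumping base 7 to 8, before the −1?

5 —HB3→ 3 + 2 —bump→ 4 + 2 = 6 —(−1)→ 5
5 —HB4→ 4 + 1 —bump→ 5 + 1 = 6 —(−1)→ 5
5 —HB5→ 5 —bump→ 6 = 6 —(−1)→ 5
5 —HB6→ 5 —bump→ 5 = 5 —(−1)→ 4

4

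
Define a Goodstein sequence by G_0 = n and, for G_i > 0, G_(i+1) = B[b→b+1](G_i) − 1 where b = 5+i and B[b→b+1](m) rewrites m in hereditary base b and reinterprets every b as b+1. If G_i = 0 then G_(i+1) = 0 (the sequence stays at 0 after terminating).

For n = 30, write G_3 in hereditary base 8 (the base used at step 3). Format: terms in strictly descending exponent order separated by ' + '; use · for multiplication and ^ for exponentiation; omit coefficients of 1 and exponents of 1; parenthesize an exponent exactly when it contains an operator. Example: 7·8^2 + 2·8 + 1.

8^2 + 3

i=0: 30 = 5^2 + 5 (b=5); 5→6: 6^2 + 6 = 42; 42−1 = 41
i=1: 41 = 6^2 + 5 (b=6); 6→7: 7^2 + 5 = 54; 54−1 = 53
i=2: 53 = 7^2 + 4 (b=7); 7→8: 8^2 + 4 = 68; 68−1 = 67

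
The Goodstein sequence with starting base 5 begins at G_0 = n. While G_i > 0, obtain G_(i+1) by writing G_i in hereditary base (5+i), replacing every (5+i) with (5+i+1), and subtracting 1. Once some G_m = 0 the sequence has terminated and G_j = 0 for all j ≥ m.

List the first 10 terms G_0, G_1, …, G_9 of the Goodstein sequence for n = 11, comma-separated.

step 0: 11 = 2·5 + 1; sub 6 for 5: 2·6 + 1; = 13; G_1 = 13−1 = 12
step 1: 12 = 2·6; sub 7 for 6: 2·7; = 14; G_2 = 14−1 = 13
step 2: 13 = 7 + 6; sub 8 for 7: 8 + 6; = 14; G_3 = 14−1 = 13
step 3: 13 = 8 + 5; sub 9 for 8: 9 + 5; = 14; G_4 = 14−1 = 13
step 4: 13 = 9 + 4; sub 10 for 9: 10 + 4; = 14; G_5 = 14−1 = 13
step 5: 13 = 10 + 3; sub 11 for 10: 11 + 3; = 14; G_6 = 14−1 = 13
step 6: 13 = 11 + 2; sub 12 for 11: 12 + 2; = 14; G_7 = 14−1 = 13
step 7: 13 = 12 + 1; sub 13 for 12: 13 + 1; = 14; G_8 = 14−1 = 13
step 8: 13 = 13; sub 14 for 13: 14; = 14; G_9 = 14−1 = 13

11, 12, 13, 13, 13, 13, 13, 13, 13, 13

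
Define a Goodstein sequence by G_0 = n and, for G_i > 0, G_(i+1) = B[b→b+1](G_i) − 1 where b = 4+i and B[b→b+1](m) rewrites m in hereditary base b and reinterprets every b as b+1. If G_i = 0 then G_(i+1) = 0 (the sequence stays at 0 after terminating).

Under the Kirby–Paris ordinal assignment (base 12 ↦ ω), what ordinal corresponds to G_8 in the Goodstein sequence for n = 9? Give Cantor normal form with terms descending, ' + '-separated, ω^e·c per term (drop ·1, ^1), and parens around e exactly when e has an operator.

G_0=9  [base 4] 2·4 + 1  →[4↦5]→  2·5 + 1 = 11  −1 ⇒ G_1=10
G_1=10  [base 5] 2·5  →[5↦6]→  2·6 = 12  −1 ⇒ G_2=11
G_2=11  [base 6] 6 + 5  →[6↦7]→  7 + 5 = 12  −1 ⇒ G_3=11
G_3=11  [base 7] 7 + 4  →[7↦8]→  8 + 4 = 12  −1 ⇒ G_4=11
G_4=11  [base 8] 8 + 3  →[8↦9]→  9 + 3 = 12  −1 ⇒ G_5=11
G_5=11  [base 9] 9 + 2  →[9↦10]→  10 + 2 = 12  −1 ⇒ G_6=11
G_6=11  [base 10] 10 + 1  →[10↦11]→  11 + 1 = 12  −1 ⇒ G_7=11
G_7=11  [base 11] 11  →[11↦12]→  12 = 12  −1 ⇒ G_8=11

11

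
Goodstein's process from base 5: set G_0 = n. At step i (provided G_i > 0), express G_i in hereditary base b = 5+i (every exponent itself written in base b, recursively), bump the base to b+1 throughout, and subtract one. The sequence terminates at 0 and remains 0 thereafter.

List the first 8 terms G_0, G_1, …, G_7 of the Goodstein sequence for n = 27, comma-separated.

27, 37, 49, 63, 69, 75, 81, 87

G_0 = 27. HB_5(27) = 5^2 + 2. Bump = 38. G_1 = 37.
G_1 = 37. HB_6(37) = 6^2 + 1. Bump = 50. G_2 = 49.
G_2 = 49. HB_7(49) = 7^2. Bump = 64. G_3 = 63.
G_3 = 63. HB_8(63) = 7·8 + 7. Bump = 70. G_4 = 69.
G_4 = 69. HB_9(69) = 7·9 + 6. Bump = 76. G_5 = 75.
G_5 = 75. HB_10(75) = 7·10 + 5. Bump = 82. G_6 = 81.
G_6 = 81. HB_11(81) = 7·11 + 4. Bump = 88. G_7 = 87.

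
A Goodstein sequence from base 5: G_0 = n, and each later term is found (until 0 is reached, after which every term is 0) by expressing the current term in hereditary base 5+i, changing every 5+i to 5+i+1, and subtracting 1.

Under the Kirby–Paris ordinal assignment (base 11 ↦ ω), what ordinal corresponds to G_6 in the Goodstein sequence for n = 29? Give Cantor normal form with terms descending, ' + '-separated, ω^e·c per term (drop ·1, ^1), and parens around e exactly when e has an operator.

[0] 29 ≡ 5^2 + 4 (base 5). Lift 6: 40. −1: 39.
[1] 39 ≡ 6^2 + 3 (base 6). Lift 7: 52. −1: 51.
[2] 51 ≡ 7^2 + 2 (base 7). Lift 8: 66. −1: 65.
[3] 65 ≡ 8^2 + 1 (base 8). Lift 9: 82. −1: 81.
[4] 81 ≡ 9^2 (base 9). Lift 10: 100. −1: 99.
[5] 99 ≡ 9·10 + 9 (base 10). Lift 11: 108. −1: 107.

ω·9 + 8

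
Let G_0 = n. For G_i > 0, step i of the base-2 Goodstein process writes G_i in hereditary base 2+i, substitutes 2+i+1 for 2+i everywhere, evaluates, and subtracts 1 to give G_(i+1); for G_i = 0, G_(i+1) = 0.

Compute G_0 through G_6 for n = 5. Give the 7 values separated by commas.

5, 27, 255, 467, 775, 1197, 1751

G_0 = 5. HB_2(5) = 2^2 + 1. Bump = 28. G_1 = 27.
G_1 = 27. HB_3(27) = 3^3. Bump = 256. G_2 = 255.
G_2 = 255. HB_4(255) = 3·4^3 + 3·4^2 + 3·4 + 3. Bump = 468. G_3 = 467.
G_3 = 467. HB_5(467) = 3·5^3 + 3·5^2 + 3·5 + 2. Bump = 776. G_4 = 775.
G_4 = 775. HB_6(775) = 3·6^3 + 3·6^2 + 3·6 + 1. Bump = 1198. G_5 = 1197.
G_5 = 1197. HB_7(1197) = 3·7^3 + 3·7^2 + 3·7. Bump = 1752. G_6 = 1751.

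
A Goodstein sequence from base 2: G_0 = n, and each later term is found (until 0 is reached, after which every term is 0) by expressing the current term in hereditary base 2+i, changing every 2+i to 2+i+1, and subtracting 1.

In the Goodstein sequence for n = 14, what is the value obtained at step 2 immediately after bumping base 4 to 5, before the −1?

18751

step 0: 14 = 2^(2 + 1) + 2^2 + 2; sub 3 for 2: 3^(3 + 1) + 3^3 + 3; = 111; G_1 = 111−1 = 110
step 1: 110 = 3^(3 + 1) + 3^3 + 2; sub 4 for 3: 4^(4 + 1) + 4^4 + 2; = 1282; G_2 = 1282−1 = 1281
step 2: 1281 = 4^(4 + 1) + 4^4 + 1; sub 5 for 4: 5^(5 + 1) + 5^5 + 1; = 18751; G_3 = 18751−1 = 18750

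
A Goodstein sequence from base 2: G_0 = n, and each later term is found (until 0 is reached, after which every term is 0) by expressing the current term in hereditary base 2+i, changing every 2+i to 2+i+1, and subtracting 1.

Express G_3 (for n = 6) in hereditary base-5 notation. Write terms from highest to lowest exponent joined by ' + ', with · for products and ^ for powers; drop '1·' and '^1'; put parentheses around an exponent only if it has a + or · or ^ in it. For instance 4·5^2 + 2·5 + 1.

5^5

i=0: 6 = 2^2 + 2 (b=2); 2→3: 3^3 + 3 = 30; 30−1 = 29
i=1: 29 = 3^3 + 2 (b=3); 3→4: 4^4 + 2 = 258; 258−1 = 257
i=2: 257 = 4^4 + 1 (b=4); 4→5: 5^5 + 1 = 3126; 3126−1 = 3125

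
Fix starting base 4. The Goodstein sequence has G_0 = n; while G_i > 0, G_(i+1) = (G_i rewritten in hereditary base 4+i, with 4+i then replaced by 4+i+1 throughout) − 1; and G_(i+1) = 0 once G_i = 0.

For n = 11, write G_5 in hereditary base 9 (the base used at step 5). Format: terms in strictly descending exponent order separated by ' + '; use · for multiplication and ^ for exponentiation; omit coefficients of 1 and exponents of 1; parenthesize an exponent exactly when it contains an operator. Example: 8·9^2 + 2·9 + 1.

[0] 11 ≡ 2·4 + 3 (base 4). Lift 5: 13. −1: 12.
[1] 12 ≡ 2·5 + 2 (base 5). Lift 6: 14. −1: 13.
[2] 13 ≡ 2·6 + 1 (base 6). Lift 7: 15. −1: 14.
[3] 14 ≡ 2·7 (base 7). Lift 8: 16. −1: 15.
[4] 15 ≡ 8 + 7 (base 8). Lift 9: 16. −1: 15.
[5] 15 ≡ 9 + 6 (base 9). Lift 10: 16. −1: 15.

9 + 6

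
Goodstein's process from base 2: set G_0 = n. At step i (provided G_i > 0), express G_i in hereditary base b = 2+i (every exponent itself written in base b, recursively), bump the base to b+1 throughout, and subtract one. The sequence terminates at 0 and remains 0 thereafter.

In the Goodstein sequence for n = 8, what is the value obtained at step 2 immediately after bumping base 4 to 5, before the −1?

G_0 = 8. HB_2(8) = 2^(2 + 1). Bump = 81. G_1 = 80.
G_1 = 80. HB_3(80) = 2·3^3 + 2·3^2 + 2·3 + 2. Bump = 554. G_2 = 553.
G_2 = 553. HB_4(553) = 2·4^4 + 2·4^2 + 2·4 + 1. Bump = 6311. G_3 = 6310.

6311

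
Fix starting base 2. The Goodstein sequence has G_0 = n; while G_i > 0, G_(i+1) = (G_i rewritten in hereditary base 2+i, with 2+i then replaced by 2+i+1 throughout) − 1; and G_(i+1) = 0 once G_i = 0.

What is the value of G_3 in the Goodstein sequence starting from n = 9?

9842

i=0: 9 = 2^(2 + 1) + 1 (b=2); 2→3: 3^(3 + 1) + 1 = 82; 82−1 = 81
i=1: 81 = 3^(3 + 1) (b=3); 3→4: 4^(4 + 1) = 1024; 1024−1 = 1023
i=2: 1023 = 3·4^4 + 3·4^3 + 3·4^2 + 3·4 + 3 (b=4); 4→5: 3·5^5 + 3·5^3 + 3·5^2 + 3·5 + 3 = 9843; 9843−1 = 9842
i=3: 9842 = 3·5^5 + 3·5^3 + 3·5^2 + 3·5 + 2 (b=5); 5→6: 3·6^6 + 3·6^3 + 3·6^2 + 3·6 + 2 = 140744; 140744−1 = 140743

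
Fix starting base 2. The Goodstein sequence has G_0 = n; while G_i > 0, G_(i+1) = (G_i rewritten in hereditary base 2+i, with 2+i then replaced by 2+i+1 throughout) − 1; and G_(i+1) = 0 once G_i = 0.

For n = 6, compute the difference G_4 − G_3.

base 2: 6 = 2^2 + 2; at 3: 3^3 + 3 = 30; next = 29
base 3: 29 = 3^3 + 2; at 4: 4^4 + 2 = 258; next = 257
base 4: 257 = 4^4 + 1; at 5: 5^5 + 1 = 3126; next = 3125
base 5: 3125 = 5^5; at 6: 6^6 = 46656; next = 46655

43530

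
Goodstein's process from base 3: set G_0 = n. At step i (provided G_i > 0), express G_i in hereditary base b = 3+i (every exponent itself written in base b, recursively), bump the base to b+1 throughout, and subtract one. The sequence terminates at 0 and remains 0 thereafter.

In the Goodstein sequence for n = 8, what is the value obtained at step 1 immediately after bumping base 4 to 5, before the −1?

11

8 —HB3→ 2·3 + 2 —bump→ 2·4 + 2 = 10 —(−1)→ 9
9 —HB4→ 2·4 + 1 —bump→ 2·5 + 1 = 11 —(−1)→ 10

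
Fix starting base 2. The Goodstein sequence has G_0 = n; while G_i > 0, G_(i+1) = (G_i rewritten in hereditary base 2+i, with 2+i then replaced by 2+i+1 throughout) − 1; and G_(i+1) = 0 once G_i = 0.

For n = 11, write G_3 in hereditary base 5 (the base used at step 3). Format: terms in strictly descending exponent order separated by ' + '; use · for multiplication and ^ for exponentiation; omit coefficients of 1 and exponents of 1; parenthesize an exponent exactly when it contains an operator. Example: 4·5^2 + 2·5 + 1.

(0) 11|_2 = 2^(2 + 1) + 2 + 1 ↦ 3^(3 + 1) + 3 + 1|_3 = 85 ⇒ 84
(1) 84|_3 = 3^(3 + 1) + 3 ↦ 4^(4 + 1) + 4|_4 = 1028 ⇒ 1027
(2) 1027|_4 = 4^(4 + 1) + 3 ↦ 5^(5 + 1) + 3|_5 = 15628 ⇒ 15627
(3) 15627|_5 = 5^(5 + 1) + 2 ↦ 6^(6 + 1) + 2|_6 = 279938 ⇒ 279937

5^(5 + 1) + 2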